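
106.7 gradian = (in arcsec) 3.457e+05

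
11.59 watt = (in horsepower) 0.01554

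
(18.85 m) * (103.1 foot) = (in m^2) 592.4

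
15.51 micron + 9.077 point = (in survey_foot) 0.01056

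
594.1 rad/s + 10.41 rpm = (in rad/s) 595.2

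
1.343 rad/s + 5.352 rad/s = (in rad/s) 6.695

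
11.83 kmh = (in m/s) 3.286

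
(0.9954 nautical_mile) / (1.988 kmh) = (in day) 0.03864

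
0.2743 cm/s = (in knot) 0.005332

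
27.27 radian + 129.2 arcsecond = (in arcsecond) 5.625e+06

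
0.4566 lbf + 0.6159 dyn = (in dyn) 2.031e+05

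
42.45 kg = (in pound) 93.59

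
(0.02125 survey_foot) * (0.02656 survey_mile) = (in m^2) 0.2769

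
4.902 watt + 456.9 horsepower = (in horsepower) 456.9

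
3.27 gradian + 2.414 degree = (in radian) 0.0935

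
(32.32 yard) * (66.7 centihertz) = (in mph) 44.09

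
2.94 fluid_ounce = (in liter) 0.08695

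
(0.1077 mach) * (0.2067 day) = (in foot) 2.149e+06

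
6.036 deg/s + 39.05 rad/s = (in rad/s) 39.16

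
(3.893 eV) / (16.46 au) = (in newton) 2.533e-31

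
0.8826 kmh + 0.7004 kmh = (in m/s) 0.4397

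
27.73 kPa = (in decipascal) 2.773e+05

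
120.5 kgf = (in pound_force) 265.7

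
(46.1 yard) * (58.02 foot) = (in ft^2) 8024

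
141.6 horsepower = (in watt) 1.056e+05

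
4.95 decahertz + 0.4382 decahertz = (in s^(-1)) 53.88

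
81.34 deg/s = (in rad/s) 1.42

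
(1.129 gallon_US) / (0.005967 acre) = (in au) 1.183e-15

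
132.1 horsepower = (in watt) 9.851e+04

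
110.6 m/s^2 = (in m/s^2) 110.6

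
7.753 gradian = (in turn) 0.01938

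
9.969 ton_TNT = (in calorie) 9.969e+09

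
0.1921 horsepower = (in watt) 143.2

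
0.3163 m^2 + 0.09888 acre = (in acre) 0.09896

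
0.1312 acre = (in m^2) 530.9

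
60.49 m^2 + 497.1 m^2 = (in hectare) 0.05576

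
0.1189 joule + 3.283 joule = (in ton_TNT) 8.131e-10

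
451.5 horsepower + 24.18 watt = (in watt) 3.367e+05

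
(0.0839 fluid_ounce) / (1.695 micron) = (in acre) 0.0003617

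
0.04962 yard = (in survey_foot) 0.1489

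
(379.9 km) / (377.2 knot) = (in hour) 0.5438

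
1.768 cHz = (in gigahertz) 1.768e-11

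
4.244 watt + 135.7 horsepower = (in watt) 1.012e+05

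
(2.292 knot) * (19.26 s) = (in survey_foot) 74.51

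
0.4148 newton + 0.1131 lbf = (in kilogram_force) 0.0936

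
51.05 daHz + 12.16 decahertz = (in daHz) 63.21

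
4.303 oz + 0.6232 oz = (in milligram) 1.397e+05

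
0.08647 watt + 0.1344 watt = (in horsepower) 0.0002962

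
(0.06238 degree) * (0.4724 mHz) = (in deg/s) 2.947e-05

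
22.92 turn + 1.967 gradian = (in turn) 22.92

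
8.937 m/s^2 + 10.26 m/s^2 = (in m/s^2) 19.2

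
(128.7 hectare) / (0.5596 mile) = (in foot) 4689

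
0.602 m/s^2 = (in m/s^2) 0.602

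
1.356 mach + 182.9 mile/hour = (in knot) 1056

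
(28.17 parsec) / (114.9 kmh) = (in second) 2.723e+16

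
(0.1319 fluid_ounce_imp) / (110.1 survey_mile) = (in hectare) 2.115e-15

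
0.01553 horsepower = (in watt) 11.58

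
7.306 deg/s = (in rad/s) 0.1275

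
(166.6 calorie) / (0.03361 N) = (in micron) 2.074e+10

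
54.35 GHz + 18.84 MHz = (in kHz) 5.437e+07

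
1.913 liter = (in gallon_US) 0.5054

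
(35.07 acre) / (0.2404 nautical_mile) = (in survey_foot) 1046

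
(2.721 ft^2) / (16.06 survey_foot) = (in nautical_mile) 2.788e-05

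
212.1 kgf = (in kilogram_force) 212.1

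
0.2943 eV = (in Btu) 4.469e-23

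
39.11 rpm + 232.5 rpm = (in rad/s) 28.44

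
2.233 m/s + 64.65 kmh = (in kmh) 72.69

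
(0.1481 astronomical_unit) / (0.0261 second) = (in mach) 2.493e+09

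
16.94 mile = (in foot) 8.944e+04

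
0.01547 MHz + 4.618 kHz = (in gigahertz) 2.009e-05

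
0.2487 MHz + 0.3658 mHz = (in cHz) 2.487e+07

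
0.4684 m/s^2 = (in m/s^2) 0.4684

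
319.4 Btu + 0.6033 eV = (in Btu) 319.4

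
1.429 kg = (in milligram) 1.429e+06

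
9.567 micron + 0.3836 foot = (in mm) 116.9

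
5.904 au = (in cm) 8.832e+13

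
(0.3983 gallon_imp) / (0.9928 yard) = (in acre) 4.929e-07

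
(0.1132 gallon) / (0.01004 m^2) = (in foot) 0.14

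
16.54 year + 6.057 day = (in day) 6043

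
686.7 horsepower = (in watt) 5.121e+05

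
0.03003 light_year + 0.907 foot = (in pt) 8.053e+17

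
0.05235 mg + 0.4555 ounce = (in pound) 0.02847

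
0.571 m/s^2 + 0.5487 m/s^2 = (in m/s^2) 1.12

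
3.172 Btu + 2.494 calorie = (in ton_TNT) 8.024e-07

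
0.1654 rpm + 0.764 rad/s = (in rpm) 7.461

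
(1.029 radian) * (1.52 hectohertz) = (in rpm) 1494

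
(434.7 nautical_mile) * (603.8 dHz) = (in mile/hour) 1.087e+08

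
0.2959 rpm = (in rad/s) 0.03099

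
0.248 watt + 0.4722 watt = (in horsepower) 0.0009658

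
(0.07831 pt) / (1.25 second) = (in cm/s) 0.00221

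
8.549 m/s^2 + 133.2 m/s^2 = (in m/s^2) 141.7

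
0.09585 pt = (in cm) 0.003381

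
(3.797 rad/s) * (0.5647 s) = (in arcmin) 7371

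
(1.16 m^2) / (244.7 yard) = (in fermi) 5.184e+12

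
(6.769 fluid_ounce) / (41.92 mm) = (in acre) 1.18e-06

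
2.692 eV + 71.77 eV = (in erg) 1.193e-10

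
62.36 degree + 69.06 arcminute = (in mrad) 1108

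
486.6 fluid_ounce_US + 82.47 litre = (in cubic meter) 0.09686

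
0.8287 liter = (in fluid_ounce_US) 28.02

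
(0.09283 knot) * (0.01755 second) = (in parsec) 2.716e-20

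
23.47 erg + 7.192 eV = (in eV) 1.465e+13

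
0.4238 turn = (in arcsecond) 5.492e+05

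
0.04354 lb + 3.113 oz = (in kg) 0.108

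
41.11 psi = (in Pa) 2.834e+05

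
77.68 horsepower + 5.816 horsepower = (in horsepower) 83.5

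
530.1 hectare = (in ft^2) 5.706e+07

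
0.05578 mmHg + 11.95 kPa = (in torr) 89.69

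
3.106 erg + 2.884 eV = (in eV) 1.939e+12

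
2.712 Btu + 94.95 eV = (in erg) 2.861e+10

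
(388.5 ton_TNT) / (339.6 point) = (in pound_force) 3.05e+12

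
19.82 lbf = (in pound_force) 19.82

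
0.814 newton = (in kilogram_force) 0.083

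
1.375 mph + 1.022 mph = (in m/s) 1.072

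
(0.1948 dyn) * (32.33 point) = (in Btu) 2.106e-11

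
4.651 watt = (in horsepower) 0.006237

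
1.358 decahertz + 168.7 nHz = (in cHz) 1358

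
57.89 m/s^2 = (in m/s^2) 57.89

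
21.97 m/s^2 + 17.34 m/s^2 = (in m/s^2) 39.31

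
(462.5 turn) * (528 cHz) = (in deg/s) 8.791e+05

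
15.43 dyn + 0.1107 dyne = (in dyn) 15.54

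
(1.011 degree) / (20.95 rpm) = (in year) 2.55e-10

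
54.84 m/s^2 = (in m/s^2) 54.84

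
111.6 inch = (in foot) 9.3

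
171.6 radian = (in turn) 27.31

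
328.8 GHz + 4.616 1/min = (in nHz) 3.288e+20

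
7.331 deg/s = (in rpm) 1.222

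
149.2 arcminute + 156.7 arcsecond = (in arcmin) 151.8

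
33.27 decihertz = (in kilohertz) 0.003327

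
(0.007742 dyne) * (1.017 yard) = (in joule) 7.2e-08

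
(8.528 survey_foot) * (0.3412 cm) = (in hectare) 8.869e-07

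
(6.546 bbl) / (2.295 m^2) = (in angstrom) 4.535e+09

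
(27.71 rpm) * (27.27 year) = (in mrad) 2.495e+12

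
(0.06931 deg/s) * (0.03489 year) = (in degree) 7.626e+04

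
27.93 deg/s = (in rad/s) 0.4875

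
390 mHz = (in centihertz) 39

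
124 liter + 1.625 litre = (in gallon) 33.19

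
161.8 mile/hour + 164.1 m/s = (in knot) 459.6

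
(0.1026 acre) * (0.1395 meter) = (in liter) 5.792e+04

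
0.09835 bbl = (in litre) 15.64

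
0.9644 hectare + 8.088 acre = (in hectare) 4.237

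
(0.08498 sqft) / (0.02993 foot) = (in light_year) 9.147e-17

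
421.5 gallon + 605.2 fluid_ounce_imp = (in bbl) 10.14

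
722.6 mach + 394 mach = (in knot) 7.391e+05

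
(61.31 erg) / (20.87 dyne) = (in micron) 2.938e+04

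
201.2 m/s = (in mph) 450.1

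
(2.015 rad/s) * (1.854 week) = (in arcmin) 7.767e+09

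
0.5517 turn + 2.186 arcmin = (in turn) 0.5518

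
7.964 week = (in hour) 1338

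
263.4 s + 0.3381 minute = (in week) 0.0004691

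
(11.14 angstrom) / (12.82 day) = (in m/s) 1.006e-15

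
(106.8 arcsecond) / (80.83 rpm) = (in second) 6.117e-05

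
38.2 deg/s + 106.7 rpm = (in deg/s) 678.4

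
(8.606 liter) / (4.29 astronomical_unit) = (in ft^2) 1.443e-13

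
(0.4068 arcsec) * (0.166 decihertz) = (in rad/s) 3.274e-08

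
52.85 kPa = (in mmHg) 396.4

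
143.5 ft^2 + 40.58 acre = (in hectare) 16.42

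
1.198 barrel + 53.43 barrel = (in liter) 8685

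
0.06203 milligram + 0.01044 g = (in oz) 0.0003704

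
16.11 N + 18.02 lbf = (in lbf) 21.64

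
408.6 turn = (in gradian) 1.634e+05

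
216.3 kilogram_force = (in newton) 2121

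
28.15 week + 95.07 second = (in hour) 4729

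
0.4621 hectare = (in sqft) 4.974e+04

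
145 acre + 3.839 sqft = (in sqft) 6.316e+06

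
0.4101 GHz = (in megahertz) 410.1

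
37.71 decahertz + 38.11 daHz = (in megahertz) 0.0007582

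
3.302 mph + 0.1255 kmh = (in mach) 0.004438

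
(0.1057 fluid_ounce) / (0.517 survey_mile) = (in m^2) 3.757e-09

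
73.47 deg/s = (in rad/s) 1.282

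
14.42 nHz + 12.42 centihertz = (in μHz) 1.242e+05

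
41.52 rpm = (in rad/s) 4.348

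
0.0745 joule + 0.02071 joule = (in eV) 5.943e+17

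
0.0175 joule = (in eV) 1.092e+17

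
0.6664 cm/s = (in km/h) 0.02399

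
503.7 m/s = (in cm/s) 5.037e+04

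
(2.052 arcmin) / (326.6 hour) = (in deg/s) 2.909e-08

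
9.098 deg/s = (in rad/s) 0.1588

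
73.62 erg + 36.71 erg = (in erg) 110.3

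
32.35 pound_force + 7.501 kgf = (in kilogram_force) 22.17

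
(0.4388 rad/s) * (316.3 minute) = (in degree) 4.771e+05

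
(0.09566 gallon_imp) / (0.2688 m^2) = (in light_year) 1.71e-19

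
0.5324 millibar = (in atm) 0.0005254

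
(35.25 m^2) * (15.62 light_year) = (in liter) 5.209e+21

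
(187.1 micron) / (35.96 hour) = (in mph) 3.233e-09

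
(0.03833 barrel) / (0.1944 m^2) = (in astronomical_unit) 2.095e-13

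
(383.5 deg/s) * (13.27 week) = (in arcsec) 1.108e+13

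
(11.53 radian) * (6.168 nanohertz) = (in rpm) 6.791e-07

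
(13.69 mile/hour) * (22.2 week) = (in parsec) 2.663e-09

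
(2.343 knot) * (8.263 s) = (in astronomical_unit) 6.658e-11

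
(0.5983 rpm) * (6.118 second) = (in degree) 21.96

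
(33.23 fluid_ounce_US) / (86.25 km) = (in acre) 2.816e-12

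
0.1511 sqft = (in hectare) 1.404e-06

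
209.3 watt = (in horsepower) 0.2807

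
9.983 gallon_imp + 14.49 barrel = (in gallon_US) 620.6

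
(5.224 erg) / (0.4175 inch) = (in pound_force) 1.107e-05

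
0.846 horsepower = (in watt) 630.9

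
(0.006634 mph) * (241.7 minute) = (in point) 1.219e+05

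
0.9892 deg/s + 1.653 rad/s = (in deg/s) 95.7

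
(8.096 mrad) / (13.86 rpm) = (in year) 1.769e-10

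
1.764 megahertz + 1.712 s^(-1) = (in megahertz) 1.764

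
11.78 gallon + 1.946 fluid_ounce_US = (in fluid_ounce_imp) 1571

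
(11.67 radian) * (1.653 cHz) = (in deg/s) 11.05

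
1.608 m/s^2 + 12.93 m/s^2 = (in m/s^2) 14.54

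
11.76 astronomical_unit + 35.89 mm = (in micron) 1.759e+18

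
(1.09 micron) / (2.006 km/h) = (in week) 3.234e-12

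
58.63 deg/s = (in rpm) 9.772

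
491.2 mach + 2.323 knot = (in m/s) 1.673e+05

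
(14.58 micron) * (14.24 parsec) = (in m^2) 6.406e+12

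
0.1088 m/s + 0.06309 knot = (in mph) 0.316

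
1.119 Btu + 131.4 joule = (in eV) 8.189e+21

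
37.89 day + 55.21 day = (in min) 1.341e+05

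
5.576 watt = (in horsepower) 0.007478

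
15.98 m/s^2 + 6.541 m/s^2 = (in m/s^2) 22.52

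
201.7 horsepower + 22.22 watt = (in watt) 1.504e+05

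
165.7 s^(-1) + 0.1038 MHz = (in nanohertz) 1.04e+14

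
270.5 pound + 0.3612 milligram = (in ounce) 4328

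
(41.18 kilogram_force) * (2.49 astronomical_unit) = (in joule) 1.504e+14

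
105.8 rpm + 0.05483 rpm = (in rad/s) 11.09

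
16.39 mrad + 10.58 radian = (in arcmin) 3.643e+04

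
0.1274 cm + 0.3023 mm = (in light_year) 1.666e-19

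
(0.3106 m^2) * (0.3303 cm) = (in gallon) 0.271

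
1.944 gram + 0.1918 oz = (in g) 7.381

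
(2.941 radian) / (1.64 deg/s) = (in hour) 0.02854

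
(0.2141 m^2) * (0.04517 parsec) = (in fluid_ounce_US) 1.009e+19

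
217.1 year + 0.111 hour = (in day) 7.924e+04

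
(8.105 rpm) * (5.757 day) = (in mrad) 4.222e+08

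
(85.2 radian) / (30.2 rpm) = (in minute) 0.449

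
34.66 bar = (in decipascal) 3.466e+07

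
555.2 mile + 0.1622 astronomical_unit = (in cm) 2.427e+12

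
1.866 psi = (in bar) 0.1287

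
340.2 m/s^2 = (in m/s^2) 340.2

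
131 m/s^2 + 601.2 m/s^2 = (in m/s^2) 732.2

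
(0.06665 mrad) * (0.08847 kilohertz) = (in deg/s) 0.3378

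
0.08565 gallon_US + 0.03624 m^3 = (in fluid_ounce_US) 1236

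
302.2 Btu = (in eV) 1.99e+24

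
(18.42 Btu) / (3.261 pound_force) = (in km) 1.34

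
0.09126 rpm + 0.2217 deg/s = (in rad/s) 0.01343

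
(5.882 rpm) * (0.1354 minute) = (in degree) 286.7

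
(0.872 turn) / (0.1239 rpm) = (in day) 0.004887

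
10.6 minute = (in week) 0.001052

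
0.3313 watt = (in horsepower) 0.0004443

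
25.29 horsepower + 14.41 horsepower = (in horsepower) 39.7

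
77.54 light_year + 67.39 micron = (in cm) 7.336e+19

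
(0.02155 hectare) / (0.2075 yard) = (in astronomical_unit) 7.592e-09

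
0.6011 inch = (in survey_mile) 9.487e-06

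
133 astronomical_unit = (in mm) 1.99e+16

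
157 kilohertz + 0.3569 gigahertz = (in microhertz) 3.571e+14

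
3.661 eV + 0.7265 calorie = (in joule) 3.04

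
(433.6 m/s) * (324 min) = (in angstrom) 8.429e+16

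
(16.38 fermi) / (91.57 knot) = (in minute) 5.795e-18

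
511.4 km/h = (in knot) 276.1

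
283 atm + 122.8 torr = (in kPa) 2.869e+04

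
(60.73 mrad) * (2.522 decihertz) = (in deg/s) 0.8775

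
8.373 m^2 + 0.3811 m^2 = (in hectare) 0.0008754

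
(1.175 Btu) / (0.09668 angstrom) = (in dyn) 1.282e+19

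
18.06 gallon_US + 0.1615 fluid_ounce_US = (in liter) 68.37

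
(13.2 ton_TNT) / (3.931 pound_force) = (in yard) 3.454e+09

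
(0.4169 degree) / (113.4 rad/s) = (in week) 1.061e-10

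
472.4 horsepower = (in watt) 3.523e+05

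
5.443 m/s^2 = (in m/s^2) 5.443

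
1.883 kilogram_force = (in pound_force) 4.151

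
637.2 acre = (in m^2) 2.579e+06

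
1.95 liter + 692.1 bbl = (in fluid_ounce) 3.721e+06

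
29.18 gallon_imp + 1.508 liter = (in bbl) 0.8439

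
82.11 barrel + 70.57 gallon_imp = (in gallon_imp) 2942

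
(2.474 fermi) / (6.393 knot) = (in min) 1.254e-17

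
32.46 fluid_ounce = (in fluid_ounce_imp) 33.79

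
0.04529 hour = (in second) 163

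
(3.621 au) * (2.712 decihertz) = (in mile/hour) 3.286e+11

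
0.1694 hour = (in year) 1.934e-05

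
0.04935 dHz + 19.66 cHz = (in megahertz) 2.015e-07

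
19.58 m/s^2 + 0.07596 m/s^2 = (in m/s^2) 19.66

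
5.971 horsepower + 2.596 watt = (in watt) 4455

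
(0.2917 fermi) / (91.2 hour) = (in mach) 2.609e-24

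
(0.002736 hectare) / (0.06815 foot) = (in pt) 3.734e+06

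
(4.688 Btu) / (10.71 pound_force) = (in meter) 103.8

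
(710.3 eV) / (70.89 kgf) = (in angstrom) 1.637e-09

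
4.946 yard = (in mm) 4523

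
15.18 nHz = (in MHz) 1.518e-14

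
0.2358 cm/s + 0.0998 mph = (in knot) 0.09131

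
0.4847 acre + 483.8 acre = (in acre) 484.3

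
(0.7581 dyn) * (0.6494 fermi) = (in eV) 0.03073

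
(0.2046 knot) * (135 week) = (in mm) 8.594e+09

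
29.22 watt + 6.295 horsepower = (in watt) 4723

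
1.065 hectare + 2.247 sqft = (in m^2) 1.065e+04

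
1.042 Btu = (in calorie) 262.8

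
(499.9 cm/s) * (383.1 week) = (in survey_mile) 7.197e+05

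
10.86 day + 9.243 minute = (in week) 1.552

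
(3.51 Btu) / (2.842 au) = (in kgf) 8.882e-10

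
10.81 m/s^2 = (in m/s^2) 10.81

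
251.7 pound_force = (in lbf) 251.7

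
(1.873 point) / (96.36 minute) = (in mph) 2.556e-07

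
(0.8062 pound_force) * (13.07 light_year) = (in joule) 4.434e+17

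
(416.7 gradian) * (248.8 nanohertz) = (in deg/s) 9.331e-05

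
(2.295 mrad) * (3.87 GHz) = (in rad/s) 8.882e+06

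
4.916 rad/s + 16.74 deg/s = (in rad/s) 5.208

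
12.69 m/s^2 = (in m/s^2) 12.69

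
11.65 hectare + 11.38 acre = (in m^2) 1.626e+05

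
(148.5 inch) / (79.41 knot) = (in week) 1.527e-07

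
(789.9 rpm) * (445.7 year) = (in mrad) 1.163e+15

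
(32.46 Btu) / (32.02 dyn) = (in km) 1.07e+05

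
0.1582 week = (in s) 9.568e+04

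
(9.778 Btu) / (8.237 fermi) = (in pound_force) 2.816e+17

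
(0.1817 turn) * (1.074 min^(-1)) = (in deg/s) 1.171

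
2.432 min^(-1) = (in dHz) 0.4053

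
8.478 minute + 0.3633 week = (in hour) 61.18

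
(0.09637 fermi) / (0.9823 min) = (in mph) 3.658e-18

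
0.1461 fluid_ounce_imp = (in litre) 0.004151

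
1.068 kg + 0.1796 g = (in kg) 1.068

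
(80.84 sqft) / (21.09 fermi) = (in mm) 3.561e+17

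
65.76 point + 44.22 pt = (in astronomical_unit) 2.594e-13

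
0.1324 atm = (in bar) 0.1342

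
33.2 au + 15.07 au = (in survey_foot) 2.369e+13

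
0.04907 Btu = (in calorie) 12.37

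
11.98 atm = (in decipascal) 1.214e+07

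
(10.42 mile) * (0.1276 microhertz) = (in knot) 0.004159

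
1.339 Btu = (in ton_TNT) 3.376e-07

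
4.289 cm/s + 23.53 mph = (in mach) 0.03102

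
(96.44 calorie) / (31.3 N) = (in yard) 14.1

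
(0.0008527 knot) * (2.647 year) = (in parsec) 1.187e-12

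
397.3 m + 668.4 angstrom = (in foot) 1303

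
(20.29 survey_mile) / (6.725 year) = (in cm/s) 0.0154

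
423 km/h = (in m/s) 117.5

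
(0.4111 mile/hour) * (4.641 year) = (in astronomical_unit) 0.0001798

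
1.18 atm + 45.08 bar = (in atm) 45.67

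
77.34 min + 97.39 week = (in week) 97.4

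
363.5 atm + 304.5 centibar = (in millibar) 3.714e+05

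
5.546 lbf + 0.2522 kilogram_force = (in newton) 27.14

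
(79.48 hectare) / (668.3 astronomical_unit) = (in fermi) 7.95e+06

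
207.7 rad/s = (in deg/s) 1.19e+04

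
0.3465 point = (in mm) 0.1222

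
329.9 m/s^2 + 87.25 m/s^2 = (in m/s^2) 417.1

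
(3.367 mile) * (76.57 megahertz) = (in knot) 8.065e+11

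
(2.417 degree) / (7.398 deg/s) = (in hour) 9.075e-05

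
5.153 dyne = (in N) 5.153e-05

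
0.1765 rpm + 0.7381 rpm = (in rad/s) 0.09578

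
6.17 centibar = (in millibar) 61.7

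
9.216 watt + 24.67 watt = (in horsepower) 0.04544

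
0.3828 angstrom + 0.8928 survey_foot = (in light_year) 2.876e-17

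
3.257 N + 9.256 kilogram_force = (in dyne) 9.403e+06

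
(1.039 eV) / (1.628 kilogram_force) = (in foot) 3.421e-20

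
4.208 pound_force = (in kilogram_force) 1.909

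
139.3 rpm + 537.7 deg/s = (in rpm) 228.9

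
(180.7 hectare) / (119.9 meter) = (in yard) 1.648e+04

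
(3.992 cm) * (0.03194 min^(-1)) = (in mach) 6.241e-08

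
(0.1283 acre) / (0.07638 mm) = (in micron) 6.798e+12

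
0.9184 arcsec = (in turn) 7.086e-07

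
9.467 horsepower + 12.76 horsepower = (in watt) 1.657e+04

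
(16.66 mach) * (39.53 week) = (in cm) 1.356e+13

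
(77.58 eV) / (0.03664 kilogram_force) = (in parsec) 1.121e-33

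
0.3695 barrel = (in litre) 58.75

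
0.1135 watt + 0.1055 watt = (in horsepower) 0.0002937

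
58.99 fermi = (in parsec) 1.912e-30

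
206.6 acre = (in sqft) 8.999e+06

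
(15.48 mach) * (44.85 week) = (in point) 4.053e+14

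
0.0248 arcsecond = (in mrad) 0.0001202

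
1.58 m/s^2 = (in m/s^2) 1.58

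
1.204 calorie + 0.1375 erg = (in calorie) 1.204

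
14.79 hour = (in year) 0.001688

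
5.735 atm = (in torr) 4359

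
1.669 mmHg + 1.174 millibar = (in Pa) 339.9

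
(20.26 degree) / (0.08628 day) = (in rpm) 0.000453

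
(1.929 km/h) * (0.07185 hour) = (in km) 0.1386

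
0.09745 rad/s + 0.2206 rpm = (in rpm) 1.151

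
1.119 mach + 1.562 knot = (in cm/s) 3.818e+04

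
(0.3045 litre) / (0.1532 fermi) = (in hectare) 1.988e+08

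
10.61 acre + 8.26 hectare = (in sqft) 1.351e+06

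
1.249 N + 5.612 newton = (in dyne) 6.861e+05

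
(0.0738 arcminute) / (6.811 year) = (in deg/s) 5.726e-12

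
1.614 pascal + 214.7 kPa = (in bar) 2.147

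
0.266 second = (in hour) 7.389e-05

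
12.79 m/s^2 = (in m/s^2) 12.79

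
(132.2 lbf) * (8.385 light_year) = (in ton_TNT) 1.115e+10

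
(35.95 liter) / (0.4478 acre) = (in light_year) 2.097e-21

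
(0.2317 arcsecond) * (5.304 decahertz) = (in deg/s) 0.003414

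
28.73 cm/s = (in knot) 0.5585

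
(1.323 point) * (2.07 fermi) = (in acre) 2.387e-22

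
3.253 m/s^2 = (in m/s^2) 3.253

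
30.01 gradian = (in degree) 27.01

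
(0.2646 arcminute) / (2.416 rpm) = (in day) 3.521e-09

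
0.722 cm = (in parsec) 2.34e-19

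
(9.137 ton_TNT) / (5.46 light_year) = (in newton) 7.401e-07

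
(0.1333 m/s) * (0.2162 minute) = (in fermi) 1.729e+15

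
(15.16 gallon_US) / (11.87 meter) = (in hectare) 4.835e-07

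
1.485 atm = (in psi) 21.82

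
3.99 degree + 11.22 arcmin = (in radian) 0.0729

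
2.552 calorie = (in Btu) 0.01012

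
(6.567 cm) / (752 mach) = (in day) 2.968e-12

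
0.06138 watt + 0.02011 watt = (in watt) 0.08149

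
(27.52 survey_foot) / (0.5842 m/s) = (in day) 0.0001662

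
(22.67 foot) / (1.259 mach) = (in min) 0.0002686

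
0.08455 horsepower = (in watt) 63.05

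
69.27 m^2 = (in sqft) 745.6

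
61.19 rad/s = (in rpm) 584.3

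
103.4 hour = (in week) 0.6155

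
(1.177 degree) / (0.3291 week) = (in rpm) 9.856e-07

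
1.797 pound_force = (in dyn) 7.993e+05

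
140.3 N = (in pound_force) 31.54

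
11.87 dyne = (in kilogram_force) 1.21e-05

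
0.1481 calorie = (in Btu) 0.0005873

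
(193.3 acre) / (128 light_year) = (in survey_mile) 4.014e-16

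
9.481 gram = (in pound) 0.0209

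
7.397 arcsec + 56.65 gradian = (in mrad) 889.9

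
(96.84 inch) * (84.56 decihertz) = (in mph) 46.53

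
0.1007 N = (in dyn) 1.007e+04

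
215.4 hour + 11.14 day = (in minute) 2.897e+04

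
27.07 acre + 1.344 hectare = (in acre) 30.39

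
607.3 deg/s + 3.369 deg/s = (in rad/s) 10.66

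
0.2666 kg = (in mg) 2.666e+05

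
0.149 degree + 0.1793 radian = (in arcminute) 625.3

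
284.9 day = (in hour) 6838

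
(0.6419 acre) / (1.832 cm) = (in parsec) 4.595e-12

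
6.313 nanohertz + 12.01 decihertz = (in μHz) 1.201e+06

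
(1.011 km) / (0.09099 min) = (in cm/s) 1.852e+04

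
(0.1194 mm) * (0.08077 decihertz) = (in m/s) 9.644e-07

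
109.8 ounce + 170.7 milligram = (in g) 3113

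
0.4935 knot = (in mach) 0.0007456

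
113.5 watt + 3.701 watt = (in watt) 117.2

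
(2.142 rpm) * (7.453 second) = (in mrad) 1672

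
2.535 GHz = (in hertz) 2.535e+09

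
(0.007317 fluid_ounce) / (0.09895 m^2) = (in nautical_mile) 1.181e-09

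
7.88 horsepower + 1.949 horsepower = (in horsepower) 9.829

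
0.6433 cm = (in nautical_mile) 3.474e-06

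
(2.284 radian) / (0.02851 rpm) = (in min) 12.75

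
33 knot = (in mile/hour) 37.98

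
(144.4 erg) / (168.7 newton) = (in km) 8.56e-11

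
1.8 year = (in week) 93.86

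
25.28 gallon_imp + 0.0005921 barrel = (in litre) 115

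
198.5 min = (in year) 0.0003777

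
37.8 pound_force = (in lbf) 37.8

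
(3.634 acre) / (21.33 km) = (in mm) 689.5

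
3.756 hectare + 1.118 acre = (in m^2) 4.208e+04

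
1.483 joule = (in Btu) 0.001406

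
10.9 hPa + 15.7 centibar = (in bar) 0.1679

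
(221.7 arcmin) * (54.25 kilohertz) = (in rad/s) 3499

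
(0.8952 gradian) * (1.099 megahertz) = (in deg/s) 8.854e+05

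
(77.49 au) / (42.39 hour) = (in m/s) 7.596e+07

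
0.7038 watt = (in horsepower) 0.0009438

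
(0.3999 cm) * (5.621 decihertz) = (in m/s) 0.002248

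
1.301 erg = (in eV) 8.12e+11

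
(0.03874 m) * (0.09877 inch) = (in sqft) 0.001046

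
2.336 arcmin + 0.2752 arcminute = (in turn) 0.0001209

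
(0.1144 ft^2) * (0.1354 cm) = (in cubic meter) 1.439e-05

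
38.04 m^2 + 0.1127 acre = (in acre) 0.1221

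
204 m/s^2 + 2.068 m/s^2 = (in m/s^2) 206.1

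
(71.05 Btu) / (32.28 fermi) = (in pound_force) 5.221e+17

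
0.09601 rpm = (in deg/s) 0.5761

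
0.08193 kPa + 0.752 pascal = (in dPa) 826.8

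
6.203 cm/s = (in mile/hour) 0.1388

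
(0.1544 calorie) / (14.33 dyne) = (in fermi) 4.508e+18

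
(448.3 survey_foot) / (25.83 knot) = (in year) 3.261e-07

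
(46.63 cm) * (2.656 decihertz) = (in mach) 0.0003637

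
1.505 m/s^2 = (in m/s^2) 1.505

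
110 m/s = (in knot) 213.8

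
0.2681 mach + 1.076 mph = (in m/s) 91.77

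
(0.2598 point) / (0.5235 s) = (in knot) 0.0003403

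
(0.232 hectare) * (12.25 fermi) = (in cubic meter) 2.842e-11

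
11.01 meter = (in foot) 36.12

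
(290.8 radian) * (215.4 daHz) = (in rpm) 5.982e+06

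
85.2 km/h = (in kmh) 85.2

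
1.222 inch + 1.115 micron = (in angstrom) 3.104e+08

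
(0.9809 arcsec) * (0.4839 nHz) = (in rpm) 2.197e-14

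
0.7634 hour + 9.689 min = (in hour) 0.9249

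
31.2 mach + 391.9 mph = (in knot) 2.099e+04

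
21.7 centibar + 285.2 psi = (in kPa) 1988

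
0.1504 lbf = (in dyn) 6.69e+04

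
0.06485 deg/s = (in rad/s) 0.001132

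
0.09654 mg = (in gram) 9.654e-05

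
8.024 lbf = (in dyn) 3.569e+06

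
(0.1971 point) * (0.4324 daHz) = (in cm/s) 0.03007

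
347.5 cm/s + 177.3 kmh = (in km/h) 189.8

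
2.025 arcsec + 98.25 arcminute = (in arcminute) 98.28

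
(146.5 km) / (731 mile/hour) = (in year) 1.422e-05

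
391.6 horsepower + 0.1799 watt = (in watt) 2.92e+05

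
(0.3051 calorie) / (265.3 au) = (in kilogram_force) 3.28e-15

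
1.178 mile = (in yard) 2073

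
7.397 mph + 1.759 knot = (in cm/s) 421.2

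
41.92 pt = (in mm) 14.79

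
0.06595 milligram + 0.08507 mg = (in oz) 5.327e-06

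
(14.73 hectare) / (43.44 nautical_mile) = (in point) 5190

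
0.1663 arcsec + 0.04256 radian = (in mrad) 42.56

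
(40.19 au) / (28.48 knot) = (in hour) 1.14e+08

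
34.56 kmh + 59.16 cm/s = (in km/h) 36.69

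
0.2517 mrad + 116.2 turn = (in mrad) 7.301e+05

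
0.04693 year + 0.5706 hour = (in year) 0.047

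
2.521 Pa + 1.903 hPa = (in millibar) 1.928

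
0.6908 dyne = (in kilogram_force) 7.044e-07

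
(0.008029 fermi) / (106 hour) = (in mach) 6.179e-26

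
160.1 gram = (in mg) 1.601e+05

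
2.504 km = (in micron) 2.504e+09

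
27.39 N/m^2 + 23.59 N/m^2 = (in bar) 0.0005098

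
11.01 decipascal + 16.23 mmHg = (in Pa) 2165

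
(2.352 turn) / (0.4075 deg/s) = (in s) 2078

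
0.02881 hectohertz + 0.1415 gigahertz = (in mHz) 1.415e+11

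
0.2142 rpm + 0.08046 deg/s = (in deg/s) 1.366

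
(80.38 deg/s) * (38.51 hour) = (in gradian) 1.238e+07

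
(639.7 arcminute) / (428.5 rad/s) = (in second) 0.0004343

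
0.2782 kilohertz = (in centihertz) 2.782e+04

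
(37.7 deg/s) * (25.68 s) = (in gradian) 1076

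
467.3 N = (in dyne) 4.673e+07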